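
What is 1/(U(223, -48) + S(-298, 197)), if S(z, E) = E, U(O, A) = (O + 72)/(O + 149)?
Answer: 372/73579 ≈ 0.0050558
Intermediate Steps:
U(O, A) = (72 + O)/(149 + O)
1/(U(223, -48) + S(-298, 197)) = 1/((72 + 223)/(149 + 223) + 197) = 1/(295/372 + 197) = 1/(73579/372) = 372/73579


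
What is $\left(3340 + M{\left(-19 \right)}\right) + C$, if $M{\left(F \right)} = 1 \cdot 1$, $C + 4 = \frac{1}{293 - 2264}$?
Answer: $\frac{6577226}{1971} \approx 3337.0$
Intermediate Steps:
$C = - \frac{7885}{1971}$ ($C = -4 + \frac{1}{293 - 2264} = -4 + \frac{1}{-1971} = -4 - \frac{1}{1971} = - \frac{7885}{1971} \approx -4.0005$)
$M{\left(F \right)} = 1$
$\left(3340 + M{\left(-19 \right)}\right) + C = \left(3340 + 1\right) - \frac{7885}{1971} = 3341 - \frac{7885}{1971} = \frac{6577226}{1971}$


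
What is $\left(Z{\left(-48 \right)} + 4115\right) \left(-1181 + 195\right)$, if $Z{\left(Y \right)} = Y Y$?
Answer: $-6329134$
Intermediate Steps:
$Z{\left(Y \right)} = Y^{2}$
$\left(Z{\left(-48 \right)} + 4115\right) \left(-1181 + 195\right) = \left(\left(-48\right)^{2} + 4115\right) \left(-1181 + 195\right) = \left(2304 + 4115\right) \left(-986\right) = 6419 \left(-986\right) = -6329134$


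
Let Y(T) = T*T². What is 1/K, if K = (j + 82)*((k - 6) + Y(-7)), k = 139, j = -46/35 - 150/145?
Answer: -29/485076 ≈ -5.9784e-5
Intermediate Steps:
Y(T) = T³
j = -2384/1015 (j = -46*1/35 - 150*1/145 = -46/35 - 30/29 = -2384/1015 ≈ -2.3488)
K = -485076/29 (K = (-2384/1015 + 82)*((139 - 6) + (-7)³) = 80846*(133 - 343)/1015 = (80846/1015)*(-210) = -485076/29 ≈ -16727.)
1/K = 1/(-485076/29) = -29/485076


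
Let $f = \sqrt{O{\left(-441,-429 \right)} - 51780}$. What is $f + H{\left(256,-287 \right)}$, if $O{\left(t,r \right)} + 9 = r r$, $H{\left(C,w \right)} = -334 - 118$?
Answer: $-452 + 2 \sqrt{33063} \approx -88.335$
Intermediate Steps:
$H{\left(C,w \right)} = -452$ ($H{\left(C,w \right)} = -334 - 118 = -452$)
$O{\left(t,r \right)} = -9 + r^{2}$ ($O{\left(t,r \right)} = -9 + r r = -9 + r^{2}$)
$f = 2 \sqrt{33063}$ ($f = \sqrt{\left(-9 + \left(-429\right)^{2}\right) - 51780} = \sqrt{\left(-9 + 184041\right) - 51780} = \sqrt{184032 - 51780} = \sqrt{132252} = 2 \sqrt{33063} \approx 363.66$)
$f + H{\left(256,-287 \right)} = 2 \sqrt{33063} - 452 = -452 + 2 \sqrt{33063}$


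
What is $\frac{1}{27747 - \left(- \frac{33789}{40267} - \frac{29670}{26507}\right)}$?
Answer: $\frac{1067357369}{29618055284556} \approx 3.6037 \cdot 10^{-5}$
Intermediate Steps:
$\frac{1}{27747 - \left(- \frac{33789}{40267} - \frac{29670}{26507}\right)} = \frac{1}{27747 - - \frac{2090366913}{1067357369}} = \frac{1}{27747 + \left(\frac{29670}{26507} + \frac{33789}{40267}\right)} = \frac{1}{27747 + \frac{2090366913}{1067357369}} = \frac{1}{\frac{29618055284556}{1067357369}} = \frac{1067357369}{29618055284556}$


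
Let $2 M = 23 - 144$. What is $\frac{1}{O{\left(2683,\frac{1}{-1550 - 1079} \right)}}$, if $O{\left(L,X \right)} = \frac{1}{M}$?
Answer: $- \frac{121}{2} \approx -60.5$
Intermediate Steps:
$M = - \frac{121}{2}$ ($M = \frac{23 - 144}{2} = \frac{1}{2} \left(-121\right) = - \frac{121}{2} \approx -60.5$)
$O{\left(L,X \right)} = - \frac{2}{121}$ ($O{\left(L,X \right)} = \frac{1}{- \frac{121}{2}} = - \frac{2}{121}$)
$\frac{1}{O{\left(2683,\frac{1}{-1550 - 1079} \right)}} = \frac{1}{- \frac{2}{121}} = - \frac{121}{2}$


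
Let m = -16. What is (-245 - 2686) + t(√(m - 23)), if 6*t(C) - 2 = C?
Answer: -8792/3 + I*√39/6 ≈ -2930.7 + 1.0408*I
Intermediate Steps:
t(C) = ⅓ + C/6
(-245 - 2686) + t(√(m - 23)) = (-245 - 2686) + (⅓ + √(-16 - 23)/6) = -2931 + (⅓ + √(-39)/6) = -2931 + (⅓ + (I*√39)/6) = -2931 + (⅓ + I*√39/6) = -8792/3 + I*√39/6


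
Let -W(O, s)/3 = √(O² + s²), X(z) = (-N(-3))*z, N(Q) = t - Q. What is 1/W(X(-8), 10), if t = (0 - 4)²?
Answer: -√5801/34806 ≈ -0.0021883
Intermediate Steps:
t = 16 (t = (-4)² = 16)
N(Q) = 16 - Q
X(z) = -19*z (X(z) = (-(16 - 1*(-3)))*z = (-(16 + 3))*z = (-1*19)*z = -19*z)
W(O, s) = -3*√(O² + s²)
1/W(X(-8), 10) = 1/(-3*√((-19*(-8))² + 10²)) = 1/(-3*√(152² + 100)) = 1/(-3*√(23104 + 100)) = 1/(-6*√5801) = -√5801/34806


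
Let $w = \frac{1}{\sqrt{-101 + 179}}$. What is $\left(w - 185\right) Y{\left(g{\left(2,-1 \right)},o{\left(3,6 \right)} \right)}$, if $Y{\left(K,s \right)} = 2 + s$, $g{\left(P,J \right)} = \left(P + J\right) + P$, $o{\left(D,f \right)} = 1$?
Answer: $-555 + \frac{\sqrt{78}}{26} \approx -554.66$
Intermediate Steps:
$w = \frac{\sqrt{78}}{78}$ ($w = \frac{1}{\sqrt{78}} = \frac{\sqrt{78}}{78} \approx 0.11323$)
$g{\left(P,J \right)} = J + 2 P$ ($g{\left(P,J \right)} = \left(J + P\right) + P = J + 2 P$)
$\left(w - 185\right) Y{\left(g{\left(2,-1 \right)},o{\left(3,6 \right)} \right)} = \left(\frac{\sqrt{78}}{78} - 185\right) \left(2 + 1\right) = \left(-185 + \frac{\sqrt{78}}{78}\right) 3 = -555 + \frac{\sqrt{78}}{26}$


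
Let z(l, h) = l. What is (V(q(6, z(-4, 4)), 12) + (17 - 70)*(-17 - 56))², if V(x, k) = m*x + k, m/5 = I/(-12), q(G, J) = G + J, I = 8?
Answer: 135094129/9 ≈ 1.5010e+7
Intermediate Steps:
m = -10/3 (m = 5*(8/(-12)) = 5*(8*(-1/12)) = 5*(-⅔) = -10/3 ≈ -3.3333)
V(x, k) = k - 10*x/3 (V(x, k) = -10*x/3 + k = k - 10*x/3)
(V(q(6, z(-4, 4)), 12) + (17 - 70)*(-17 - 56))² = ((12 - 10*(6 - 4)/3) + (17 - 70)*(-17 - 56))² = ((12 - 10/3*2) - 53*(-73))² = ((12 - 20/3) + 3869)² = (16/3 + 3869)² = (11623/3)² = 135094129/9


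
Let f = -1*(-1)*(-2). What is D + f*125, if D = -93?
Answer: -343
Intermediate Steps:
f = -2 (f = 1*(-2) = -2)
D + f*125 = -93 - 2*125 = -93 - 250 = -343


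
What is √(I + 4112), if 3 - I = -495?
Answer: √4610 ≈ 67.897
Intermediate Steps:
I = 498 (I = 3 - 1*(-495) = 3 + 495 = 498)
√(I + 4112) = √(498 + 4112) = √4610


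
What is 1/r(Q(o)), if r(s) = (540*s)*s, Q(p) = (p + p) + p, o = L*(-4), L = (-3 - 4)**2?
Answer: 1/186701760 ≈ 5.3561e-9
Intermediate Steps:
L = 49 (L = (-7)**2 = 49)
o = -196 (o = 49*(-4) = -196)
Q(p) = 3*p (Q(p) = 2*p + p = 3*p)
r(s) = 540*s**2
1/r(Q(o)) = 1/(540*(3*(-196))**2) = 1/(540*(-588)**2) = 1/(540*345744) = 1/186701760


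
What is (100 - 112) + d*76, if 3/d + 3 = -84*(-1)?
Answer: -248/27 ≈ -9.1852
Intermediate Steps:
d = 1/27 (d = 3/(-3 - 84*(-1)) = 3/(-3 + 84) = 3/81 = 3*(1/81) = 1/27 ≈ 0.037037)
(100 - 112) + d*76 = (100 - 112) + (1/27)*76 = -12 + 76/27 = -248/27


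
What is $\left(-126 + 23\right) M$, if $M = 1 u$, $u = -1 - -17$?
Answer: $-1648$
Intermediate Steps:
$u = 16$ ($u = -1 + 17 = 16$)
$M = 16$ ($M = 1 \cdot 16 = 16$)
$\left(-126 + 23\right) M = \left(-126 + 23\right) 16 = \left(-103\right) 16 = -1648$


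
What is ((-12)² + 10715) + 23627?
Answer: 34486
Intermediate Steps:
((-12)² + 10715) + 23627 = (144 + 10715) + 23627 = 10859 + 23627 = 34486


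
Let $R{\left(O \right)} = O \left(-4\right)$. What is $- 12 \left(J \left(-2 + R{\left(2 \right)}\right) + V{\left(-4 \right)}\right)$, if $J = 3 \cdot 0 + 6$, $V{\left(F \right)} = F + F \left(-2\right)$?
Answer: $672$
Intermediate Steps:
$V{\left(F \right)} = - F$ ($V{\left(F \right)} = F - 2 F = - F$)
$J = 6$ ($J = 0 + 6 = 6$)
$R{\left(O \right)} = - 4 O$
$- 12 \left(J \left(-2 + R{\left(2 \right)}\right) + V{\left(-4 \right)}\right) = - 12 \left(6 \left(-2 - 8\right) - -4\right) = - 12 \left(6 \left(-2 - 8\right) + 4\right) = - 12 \left(6 \left(-10\right) + 4\right) = - 12 \left(-60 + 4\right) = \left(-12\right) \left(-56\right) = 672$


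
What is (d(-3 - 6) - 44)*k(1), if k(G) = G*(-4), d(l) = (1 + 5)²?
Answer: 32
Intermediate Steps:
d(l) = 36 (d(l) = 6² = 36)
k(G) = -4*G
(d(-3 - 6) - 44)*k(1) = (36 - 44)*(-4*1) = -8*(-4) = 32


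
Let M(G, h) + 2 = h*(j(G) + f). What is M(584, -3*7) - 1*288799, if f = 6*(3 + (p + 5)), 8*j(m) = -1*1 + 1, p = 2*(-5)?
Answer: -288549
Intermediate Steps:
p = -10
j(m) = 0 (j(m) = (-1*1 + 1)/8 = (-1 + 1)/8 = (1/8)*0 = 0)
f = -12 (f = 6*(3 + (-10 + 5)) = 6*(3 - 5) = 6*(-2) = -12)
M(G, h) = -2 - 12*h (M(G, h) = -2 + h*(0 - 12) = -2 + h*(-12) = -2 - 12*h)
M(584, -3*7) - 1*288799 = (-2 - (-36)*7) - 1*288799 = (-2 - 12*(-21)) - 288799 = (-2 + 252) - 288799 = 250 - 288799 = -288549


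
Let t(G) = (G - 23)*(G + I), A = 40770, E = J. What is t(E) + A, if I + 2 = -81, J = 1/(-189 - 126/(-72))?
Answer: 23943279271/561001 ≈ 42680.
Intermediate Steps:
J = -4/749 (J = 1/(-189 - 126*(-1/72)) = 1/(-189 + 7/4) = 1/(-749/4) = -4/749 ≈ -0.0053405)
E = -4/749 ≈ -0.0053405
I = -83 (I = -2 - 81 = -83)
t(G) = (-83 + G)*(-23 + G) (t(G) = (G - 23)*(G - 83) = (-23 + G)*(-83 + G) = (-83 + G)*(-23 + G))
t(E) + A = (1909 + (-4/749)**2 - 106*(-4/749)) + 40770 = (1909 + 16/561001 + 424/749) + 40770 = 1071268501/561001 + 40770 = 23943279271/561001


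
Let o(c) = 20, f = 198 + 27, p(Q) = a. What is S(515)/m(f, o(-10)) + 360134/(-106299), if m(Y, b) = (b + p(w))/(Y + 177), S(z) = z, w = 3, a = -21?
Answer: -22007442104/106299 ≈ -2.0703e+5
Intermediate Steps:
p(Q) = -21
f = 225
m(Y, b) = (-21 + b)/(177 + Y) (m(Y, b) = (b - 21)/(Y + 177) = (-21 + b)/(177 + Y))
S(515)/m(f, o(-10)) + 360134/(-106299) = 515/(((-21 + 20)/(177 + 225))) + 360134/(-106299) = 515/((-1/402)) + 360134*(-1/106299) = 515/(((1/402)*(-1))) - 360134/106299 = 515/(-1/402) - 360134/106299 = 515*(-402) - 360134/106299 = -207030 - 360134/106299 = -22007442104/106299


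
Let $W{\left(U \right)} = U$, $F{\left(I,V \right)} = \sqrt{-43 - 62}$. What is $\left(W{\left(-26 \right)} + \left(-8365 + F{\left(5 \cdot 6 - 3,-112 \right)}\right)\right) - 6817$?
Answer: $-15208 + i \sqrt{105} \approx -15208.0 + 10.247 i$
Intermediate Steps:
$F{\left(I,V \right)} = i \sqrt{105}$ ($F{\left(I,V \right)} = \sqrt{-105} = i \sqrt{105}$)
$\left(W{\left(-26 \right)} + \left(-8365 + F{\left(5 \cdot 6 - 3,-112 \right)}\right)\right) - 6817 = \left(-26 - \left(8365 - i \sqrt{105}\right)\right) - 6817 = \left(-8391 + i \sqrt{105}\right) - 6817 = -15208 + i \sqrt{105}$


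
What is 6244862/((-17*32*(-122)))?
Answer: 3122431/33184 ≈ 94.094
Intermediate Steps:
6244862/((-17*32*(-122))) = 6244862/((-544*(-122))) = 6244862/66368 = 6244862*(1/66368) = 3122431/33184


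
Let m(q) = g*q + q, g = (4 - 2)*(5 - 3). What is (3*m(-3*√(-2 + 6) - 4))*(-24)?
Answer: 3600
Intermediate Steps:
g = 4 (g = 2*2 = 4)
m(q) = 5*q (m(q) = 4*q + q = 5*q)
(3*m(-3*√(-2 + 6) - 4))*(-24) = (3*(5*(-3*√(-2 + 6) - 4)))*(-24) = (3*(5*(-3*√4 - 4)))*(-24) = (3*(5*(-3*2 - 4)))*(-24) = (3*(5*(-6 - 4)))*(-24) = (3*(5*(-10)))*(-24) = (3*(-50))*(-24) = -150*(-24) = 3600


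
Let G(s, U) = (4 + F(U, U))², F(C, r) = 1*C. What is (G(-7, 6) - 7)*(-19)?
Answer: -1767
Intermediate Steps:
F(C, r) = C
G(s, U) = (4 + U)²
(G(-7, 6) - 7)*(-19) = ((4 + 6)² - 7)*(-19) = (10² - 7)*(-19) = (100 - 7)*(-19) = 93*(-19) = -1767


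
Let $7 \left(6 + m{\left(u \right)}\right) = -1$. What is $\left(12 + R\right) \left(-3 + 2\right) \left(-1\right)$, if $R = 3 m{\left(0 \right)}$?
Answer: $- \frac{45}{7} \approx -6.4286$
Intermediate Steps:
$m{\left(u \right)} = - \frac{43}{7}$ ($m{\left(u \right)} = -6 + \frac{1}{7} \left(-1\right) = -6 - \frac{1}{7} = - \frac{43}{7}$)
$R = - \frac{129}{7}$ ($R = 3 \left(- \frac{43}{7}\right) = - \frac{129}{7} \approx -18.429$)
$\left(12 + R\right) \left(-3 + 2\right) \left(-1\right) = \left(12 - \frac{129}{7}\right) \left(-3 + 2\right) \left(-1\right) = - \frac{45 \left(\left(-1\right) \left(-1\right)\right)}{7} = \left(- \frac{45}{7}\right) 1 = - \frac{45}{7}$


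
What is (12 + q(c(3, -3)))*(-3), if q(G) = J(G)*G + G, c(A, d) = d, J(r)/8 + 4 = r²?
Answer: 333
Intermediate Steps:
J(r) = -32 + 8*r²
q(G) = G + G*(-32 + 8*G²) (q(G) = (-32 + 8*G²)*G + G = G*(-32 + 8*G²) + G = G + G*(-32 + 8*G²))
(12 + q(c(3, -3)))*(-3) = (12 - 3*(-31 + 8*(-3)²))*(-3) = (12 - 3*(-31 + 8*9))*(-3) = (12 - 3*(-31 + 72))*(-3) = (12 - 3*41)*(-3) = (12 - 123)*(-3) = -111*(-3) = 333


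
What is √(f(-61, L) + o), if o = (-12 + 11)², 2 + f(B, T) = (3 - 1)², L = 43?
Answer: √3 ≈ 1.7320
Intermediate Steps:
f(B, T) = 2 (f(B, T) = -2 + (3 - 1)² = -2 + 2² = -2 + 4 = 2)
o = 1 (o = (-1)² = 1)
√(f(-61, L) + o) = √(2 + 1) = √3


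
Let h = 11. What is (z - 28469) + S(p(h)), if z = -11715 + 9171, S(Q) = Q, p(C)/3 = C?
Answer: -30980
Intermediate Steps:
p(C) = 3*C
z = -2544
(z - 28469) + S(p(h)) = (-2544 - 28469) + 3*11 = -31013 + 33 = -30980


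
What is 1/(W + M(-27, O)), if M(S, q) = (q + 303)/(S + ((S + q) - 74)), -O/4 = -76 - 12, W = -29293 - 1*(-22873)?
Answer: -224/1437425 ≈ -0.00015583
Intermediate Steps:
W = -6420 (W = -29293 + 22873 = -6420)
O = 352 (O = -4*(-76 - 12) = -4*(-88) = 352)
M(S, q) = (303 + q)/(-74 + q + 2*S) (M(S, q) = (303 + q)/(S + (-74 + S + q)) = (303 + q)/(-74 + q + 2*S))
1/(W + M(-27, O)) = 1/(-6420 + (303 + 352)/(-74 + 352 + 2*(-27))) = 1/(-6420 + 655/(-74 + 352 - 54)) = 1/(-6420 + 655/224) = 1/(-1437425/224) = -224/1437425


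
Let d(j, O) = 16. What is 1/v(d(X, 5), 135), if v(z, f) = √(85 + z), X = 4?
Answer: √101/101 ≈ 0.099504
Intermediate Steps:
1/v(d(X, 5), 135) = 1/(√(85 + 16)) = 1/(√101) = √101/101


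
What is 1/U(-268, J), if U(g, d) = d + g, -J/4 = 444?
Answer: -1/2044 ≈ -0.00048924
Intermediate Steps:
J = -1776 (J = -4*444 = -1776)
1/U(-268, J) = 1/(-1776 - 268) = 1/(-2044) = -1/2044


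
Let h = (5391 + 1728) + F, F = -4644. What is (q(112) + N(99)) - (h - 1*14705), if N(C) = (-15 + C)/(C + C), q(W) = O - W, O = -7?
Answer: 399677/33 ≈ 12111.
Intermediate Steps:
q(W) = -7 - W
N(C) = (-15 + C)/(2*C) (N(C) = (-15 + C)/((2*C)) = (-15 + C)*(1/(2*C)) = (-15 + C)/(2*C))
h = 2475 (h = (5391 + 1728) - 4644 = 7119 - 4644 = 2475)
(q(112) + N(99)) - (h - 1*14705) = ((-7 - 1*112) + (1/2)*(-15 + 99)/99) - (2475 - 1*14705) = ((-7 - 112) + (1/2)*(1/99)*84) - (2475 - 14705) = (-119 + 14/33) - 1*(-12230) = -3913/33 + 12230 = 399677/33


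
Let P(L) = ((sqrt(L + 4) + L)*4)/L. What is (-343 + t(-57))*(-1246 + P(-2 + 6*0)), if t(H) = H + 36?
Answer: 452088 + 728*sqrt(2) ≈ 4.5312e+5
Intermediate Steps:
t(H) = 36 + H
P(L) = (4*L + 4*sqrt(4 + L))/L (P(L) = ((sqrt(4 + L) + L)*4)/L = ((L + sqrt(4 + L))*4)/L = (4*L + 4*sqrt(4 + L))/L)
(-343 + t(-57))*(-1246 + P(-2 + 6*0)) = (-343 + (36 - 57))*(-1246 + (4 + 4*sqrt(4 + (-2 + 6*0))/(-2 + 6*0))) = (-343 - 21)*(-1246 + (4 + 4*sqrt(4 + (-2 + 0))/(-2 + 0))) = -364*(-1246 + (4 + 4*sqrt(4 - 2)/(-2))) = -364*(-1246 + (4 + 4*(-1/2)*sqrt(2))) = -364*(-1246 + (4 - 2*sqrt(2))) = -364*(-1242 - 2*sqrt(2)) = 452088 + 728*sqrt(2)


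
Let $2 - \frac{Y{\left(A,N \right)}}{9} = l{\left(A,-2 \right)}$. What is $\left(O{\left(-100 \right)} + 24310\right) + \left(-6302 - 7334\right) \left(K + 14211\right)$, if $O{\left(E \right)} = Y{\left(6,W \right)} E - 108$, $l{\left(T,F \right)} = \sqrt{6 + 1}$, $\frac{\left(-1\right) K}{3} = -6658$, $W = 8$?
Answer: $-466124258 + 900 \sqrt{7} \approx -4.6612 \cdot 10^{8}$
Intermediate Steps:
$K = 19974$ ($K = \left(-3\right) \left(-6658\right) = 19974$)
$l{\left(T,F \right)} = \sqrt{7}$
$Y{\left(A,N \right)} = 18 - 9 \sqrt{7}$
$O{\left(E \right)} = -108 + E \left(18 - 9 \sqrt{7}\right)$ ($O{\left(E \right)} = \left(18 - 9 \sqrt{7}\right) E - 108 = E \left(18 - 9 \sqrt{7}\right) - 108 = -108 + E \left(18 - 9 \sqrt{7}\right)$)
$\left(O{\left(-100 \right)} + 24310\right) + \left(-6302 - 7334\right) \left(K + 14211\right) = \left(\left(-108 + 9 \left(-100\right) \left(2 - \sqrt{7}\right)\right) + 24310\right) + \left(-6302 - 7334\right) \left(19974 + 14211\right) = \left(\left(-108 - \left(1800 - 900 \sqrt{7}\right)\right) + 24310\right) - 466146660 = \left(\left(-1908 + 900 \sqrt{7}\right) + 24310\right) - 466146660 = \left(22402 + 900 \sqrt{7}\right) - 466146660 = -466124258 + 900 \sqrt{7}$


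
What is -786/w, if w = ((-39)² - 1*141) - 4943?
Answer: 786/3563 ≈ 0.22060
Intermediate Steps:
w = -3563 (w = (1521 - 141) - 4943 = 1380 - 4943 = -3563)
-786/w = -786/(-3563) = -786*(-1/3563) = 786/3563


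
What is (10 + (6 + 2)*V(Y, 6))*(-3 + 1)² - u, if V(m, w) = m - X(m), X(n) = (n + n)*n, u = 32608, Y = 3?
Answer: -33048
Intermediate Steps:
X(n) = 2*n² (X(n) = (2*n)*n = 2*n²)
V(m, w) = m - 2*m²
(10 + (6 + 2)*V(Y, 6))*(-3 + 1)² - u = (10 + (6 + 2)*(3*(1 - 2*3)))*(-3 + 1)² - 1*32608 = (10 + 8*(3*(1 - 6)))*(-2)² - 32608 = (10 + 8*(3*(-5)))*4 - 32608 = (10 + 8*(-15))*4 - 32608 = (10 - 120)*4 - 32608 = -110*4 - 32608 = -440 - 32608 = -33048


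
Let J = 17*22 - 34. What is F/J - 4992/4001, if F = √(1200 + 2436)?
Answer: -4992/4001 + 3*√101/170 ≈ -1.0703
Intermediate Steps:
F = 6*√101 (F = √3636 = 6*√101 ≈ 60.299)
J = 340 (J = 374 - 34 = 340)
F/J - 4992/4001 = (6*√101)/340 - 4992/4001 = (6*√101)*(1/340) - 4992*1/4001 = 3*√101/170 - 4992/4001 = -4992/4001 + 3*√101/170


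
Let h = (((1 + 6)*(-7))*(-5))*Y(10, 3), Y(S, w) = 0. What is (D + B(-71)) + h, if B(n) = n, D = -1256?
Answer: -1327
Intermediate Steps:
h = 0 (h = (((1 + 6)*(-7))*(-5))*0 = ((7*(-7))*(-5))*0 = -49*(-5)*0 = 245*0 = 0)
(D + B(-71)) + h = (-1256 - 71) + 0 = -1327 + 0 = -1327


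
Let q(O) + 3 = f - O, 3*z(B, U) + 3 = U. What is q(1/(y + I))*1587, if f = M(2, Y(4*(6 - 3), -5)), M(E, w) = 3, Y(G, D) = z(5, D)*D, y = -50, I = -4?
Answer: 529/18 ≈ 29.389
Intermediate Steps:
z(B, U) = -1 + U/3
Y(G, D) = D*(-1 + D/3) (Y(G, D) = (-1 + D/3)*D = D*(-1 + D/3))
f = 3
q(O) = -O (q(O) = -3 + (3 - O) = -O)
q(1/(y + I))*1587 = -1/(-50 - 4)*1587 = -1/(-54)*1587 = -1*(-1/54)*1587 = (1/54)*1587 = 529/18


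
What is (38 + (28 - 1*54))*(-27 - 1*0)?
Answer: -324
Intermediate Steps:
(38 + (28 - 1*54))*(-27 - 1*0) = (38 + (28 - 54))*(-27 + 0) = (38 - 26)*(-27) = 12*(-27) = -324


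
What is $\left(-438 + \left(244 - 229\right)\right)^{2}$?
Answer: $178929$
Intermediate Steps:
$\left(-438 + \left(244 - 229\right)\right)^{2} = \left(-438 + 15\right)^{2} = \left(-423\right)^{2} = 178929$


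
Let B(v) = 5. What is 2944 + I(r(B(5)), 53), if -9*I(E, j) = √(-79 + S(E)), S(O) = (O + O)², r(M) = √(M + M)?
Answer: 2944 - I*√39/9 ≈ 2944.0 - 0.69389*I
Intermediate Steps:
r(M) = √2*√M (r(M) = √(2*M) = √2*√M)
S(O) = 4*O² (S(O) = (2*O)² = 4*O²)
I(E, j) = -√(-79 + 4*E²)/9
2944 + I(r(B(5)), 53) = 2944 - √(-79 + 4*(√2*√5)²)/9 = 2944 - √(-79 + 4*(√10)²)/9 = 2944 - √(-79 + 4*10)/9 = 2944 - √(-79 + 40)/9 = 2944 - I*√39/9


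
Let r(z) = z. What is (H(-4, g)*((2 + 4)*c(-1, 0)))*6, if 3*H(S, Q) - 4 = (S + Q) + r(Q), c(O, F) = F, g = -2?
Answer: 0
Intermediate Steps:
H(S, Q) = 4/3 + S/3 + 2*Q/3 (H(S, Q) = 4/3 + ((S + Q) + Q)/3 = 4/3 + ((Q + S) + Q)/3 = 4/3 + (S + 2*Q)/3 = 4/3 + (S/3 + 2*Q/3) = 4/3 + S/3 + 2*Q/3)
(H(-4, g)*((2 + 4)*c(-1, 0)))*6 = ((4/3 + (⅓)*(-4) + (⅔)*(-2))*((2 + 4)*0))*6 = ((4/3 - 4/3 - 4/3)*(6*0))*6 = -4/3*0*6 = 0*6 = 0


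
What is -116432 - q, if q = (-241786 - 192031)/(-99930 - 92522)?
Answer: -22408005081/192452 ≈ -1.1643e+5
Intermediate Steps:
q = 433817/192452 (q = -433817/(-192452) = -433817*(-1/192452) = 433817/192452 ≈ 2.2542)
-116432 - q = -116432 - 1*433817/192452 = -116432 - 433817/192452 = -22408005081/192452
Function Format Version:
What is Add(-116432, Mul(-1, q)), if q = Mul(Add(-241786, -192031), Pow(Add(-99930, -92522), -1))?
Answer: Rational(-22408005081, 192452) ≈ -1.1643e+5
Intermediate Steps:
q = Rational(433817, 192452) (q = Mul(-433817, Pow(-192452, -1)) = Mul(-433817, Rational(-1, 192452)) = Rational(433817, 192452) ≈ 2.2542)
Add(-116432, Mul(-1, q)) = Add(-116432, Mul(-1, Rational(433817, 192452))) = Add(-116432, Rational(-433817, 192452)) = Rational(-22408005081, 192452)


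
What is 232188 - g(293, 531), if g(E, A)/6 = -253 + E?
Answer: 231948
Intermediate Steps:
g(E, A) = -1518 + 6*E (g(E, A) = 6*(-253 + E) = -1518 + 6*E)
232188 - g(293, 531) = 232188 - (-1518 + 6*293) = 232188 - (-1518 + 1758) = 232188 - 1*240 = 232188 - 240 = 231948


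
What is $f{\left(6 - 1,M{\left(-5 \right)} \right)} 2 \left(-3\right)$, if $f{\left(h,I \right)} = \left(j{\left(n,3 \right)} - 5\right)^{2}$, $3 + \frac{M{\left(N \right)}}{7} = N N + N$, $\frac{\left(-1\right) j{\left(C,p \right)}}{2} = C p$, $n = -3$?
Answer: $-1014$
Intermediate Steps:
$j{\left(C,p \right)} = - 2 C p$
$M{\left(N \right)} = -21 + 7 N + 7 N^{2}$ ($M{\left(N \right)} = -21 + 7 \left(N N + N\right) = -21 + 7 \left(N^{2} + N\right) = -21 + 7 \left(N + N^{2}\right) = -21 + \left(7 N + 7 N^{2}\right) = -21 + 7 N + 7 N^{2}$)
$f{\left(h,I \right)} = 169$ ($f{\left(h,I \right)} = \left(\left(-2\right) \left(-3\right) 3 - 5\right)^{2} = \left(18 - 5\right)^{2} = 13^{2} = 169$)
$f{\left(6 - 1,M{\left(-5 \right)} \right)} 2 \left(-3\right) = 169 \cdot 2 \left(-3\right) = 169 \left(-6\right) = -1014$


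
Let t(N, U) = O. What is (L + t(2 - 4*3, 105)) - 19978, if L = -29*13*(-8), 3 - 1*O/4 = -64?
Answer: -16694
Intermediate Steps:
O = 268 (O = 12 - 4*(-64) = 12 + 256 = 268)
t(N, U) = 268
L = 3016 (L = -377*(-8) = 3016)
(L + t(2 - 4*3, 105)) - 19978 = (3016 + 268) - 19978 = 3284 - 19978 = -16694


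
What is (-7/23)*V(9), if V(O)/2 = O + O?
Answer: -252/23 ≈ -10.957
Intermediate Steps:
V(O) = 4*O (V(O) = 2*(O + O) = 2*(2*O) = 4*O)
(-7/23)*V(9) = (-7/23)*(4*9) = -7*1/23*36 = -7/23*36 = -252/23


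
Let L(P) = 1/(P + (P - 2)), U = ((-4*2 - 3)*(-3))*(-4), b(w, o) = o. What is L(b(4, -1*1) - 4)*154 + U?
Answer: -869/6 ≈ -144.83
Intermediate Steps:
U = -132 (U = ((-8 - 3)*(-3))*(-4) = -11*(-3)*(-4) = 33*(-4) = -132)
L(P) = 1/(-2 + 2*P) (L(P) = 1/(P + (-2 + P)) = 1/(-2 + 2*P))
L(b(4, -1*1) - 4)*154 + U = (1/(2*(-1 + (-1*1 - 4))))*154 - 132 = (1/(2*(-1 + (-1 - 4))))*154 - 132 = (1/(2*(-1 - 5)))*154 - 132 = ((½)/(-6))*154 - 132 = ((½)*(-⅙))*154 - 132 = -1/12*154 - 132 = -77/6 - 132 = -869/6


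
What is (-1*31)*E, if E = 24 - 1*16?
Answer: -248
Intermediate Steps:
E = 8 (E = 24 - 16 = 8)
(-1*31)*E = -1*31*8 = -31*8 = -248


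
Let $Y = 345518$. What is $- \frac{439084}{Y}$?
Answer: $- \frac{219542}{172759} \approx -1.2708$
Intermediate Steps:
$- \frac{439084}{Y} = - \frac{439084}{345518} = \left(-439084\right) \frac{1}{345518} = - \frac{219542}{172759}$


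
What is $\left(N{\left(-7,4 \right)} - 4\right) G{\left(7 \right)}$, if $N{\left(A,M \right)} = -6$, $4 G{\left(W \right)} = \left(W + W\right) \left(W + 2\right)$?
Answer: $-315$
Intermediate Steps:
$G{\left(W \right)} = \frac{W \left(2 + W\right)}{2}$ ($G{\left(W \right)} = \frac{\left(W + W\right) \left(W + 2\right)}{4} = \frac{2 W \left(2 + W\right)}{4} = \frac{W \left(2 + W\right)}{2}$)
$\left(N{\left(-7,4 \right)} - 4\right) G{\left(7 \right)} = \left(-6 - 4\right) \frac{1}{2} \cdot 7 \left(2 + 7\right) = - 10 \cdot \frac{1}{2} \cdot 7 \cdot 9 = \left(-10\right) \frac{63}{2} = -315$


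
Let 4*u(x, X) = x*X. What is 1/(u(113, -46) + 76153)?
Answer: 2/149707 ≈ 1.3359e-5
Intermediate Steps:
u(x, X) = X*x/4 (u(x, X) = (x*X)/4 = (X*x)/4 = X*x/4)
1/(u(113, -46) + 76153) = 1/((¼)*(-46)*113 + 76153) = 1/(-2599/2 + 76153) = 1/(149707/2) = 2/149707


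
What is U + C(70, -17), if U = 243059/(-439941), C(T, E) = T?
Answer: 30552811/439941 ≈ 69.448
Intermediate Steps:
U = -243059/439941 (U = 243059*(-1/439941) = -243059/439941 ≈ -0.55248)
U + C(70, -17) = -243059/439941 + 70 = 30552811/439941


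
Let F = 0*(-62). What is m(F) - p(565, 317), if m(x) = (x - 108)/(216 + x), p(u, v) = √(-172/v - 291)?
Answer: -½ - I*√29296823/317 ≈ -0.5 - 17.075*I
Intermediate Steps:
F = 0
p(u, v) = √(-291 - 172/v)
m(x) = (-108 + x)/(216 + x)
m(F) - p(565, 317) = (-108 + 0)/(216 + 0) - √(-291 - 172/317) = -108/216 - √(-291 - 172*1/317) = (1/216)*(-108) - √(-291 - 172/317) = -½ - √(-92419/317) = -½ - I*√29296823/317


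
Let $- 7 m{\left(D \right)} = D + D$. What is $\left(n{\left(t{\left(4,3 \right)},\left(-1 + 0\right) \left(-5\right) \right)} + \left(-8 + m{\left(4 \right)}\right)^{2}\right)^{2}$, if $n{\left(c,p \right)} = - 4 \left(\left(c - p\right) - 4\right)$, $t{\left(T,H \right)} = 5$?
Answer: $\frac{23814400}{2401} \approx 9918.5$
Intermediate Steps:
$m{\left(D \right)} = - \frac{2 D}{7}$ ($m{\left(D \right)} = - \frac{D + D}{7} = - \frac{2 D}{7}$)
$n{\left(c,p \right)} = 16 - 4 c + 4 p$ ($n{\left(c,p \right)} = - 4 \left(-4 + c - p\right) = 16 - 4 c + 4 p$)
$\left(n{\left(t{\left(4,3 \right)},\left(-1 + 0\right) \left(-5\right) \right)} + \left(-8 + m{\left(4 \right)}\right)^{2}\right)^{2} = \left(\left(16 - 20 + 4 \left(-1 + 0\right) \left(-5\right)\right) + \left(-8 - \frac{8}{7}\right)^{2}\right)^{2} = \left(\left(16 - 20 + 4 \left(\left(-1\right) \left(-5\right)\right)\right) + \left(-8 - \frac{8}{7}\right)^{2}\right)^{2} = \left(\left(16 - 20 + 4 \cdot 5\right) + \left(- \frac{64}{7}\right)^{2}\right)^{2} = \left(\left(16 - 20 + 20\right) + \frac{4096}{49}\right)^{2} = \left(16 + \frac{4096}{49}\right)^{2} = \left(\frac{4880}{49}\right)^{2} = \frac{23814400}{2401}$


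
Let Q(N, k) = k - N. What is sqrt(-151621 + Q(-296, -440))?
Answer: I*sqrt(151765) ≈ 389.57*I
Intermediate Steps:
sqrt(-151621 + Q(-296, -440)) = sqrt(-151621 + (-440 - 1*(-296))) = sqrt(-151621 + (-440 + 296)) = sqrt(-151621 - 144) = sqrt(-151765) = I*sqrt(151765)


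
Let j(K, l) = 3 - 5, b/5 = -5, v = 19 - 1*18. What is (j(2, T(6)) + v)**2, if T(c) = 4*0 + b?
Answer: 1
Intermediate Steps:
v = 1 (v = 19 - 18 = 1)
b = -25 (b = 5*(-5) = -25)
T(c) = -25 (T(c) = 4*0 - 25 = 0 - 25 = -25)
j(K, l) = -2
(j(2, T(6)) + v)**2 = (-2 + 1)**2 = (-1)**2 = 1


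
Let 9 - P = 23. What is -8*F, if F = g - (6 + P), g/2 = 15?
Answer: -304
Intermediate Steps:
P = -14 (P = 9 - 1*23 = 9 - 23 = -14)
g = 30 (g = 2*15 = 30)
F = 38 (F = 30 - (6 - 14) = 30 - 1*(-8) = 30 + 8 = 38)
-8*F = -8*38 = -304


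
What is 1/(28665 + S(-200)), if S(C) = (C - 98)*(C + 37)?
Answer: 1/77239 ≈ 1.2947e-5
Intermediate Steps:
S(C) = (-98 + C)*(37 + C)
1/(28665 + S(-200)) = 1/(28665 + (-3626 + (-200)² - 61*(-200))) = 1/(28665 + (-3626 + 40000 + 12200)) = 1/(28665 + 48574) = 1/77239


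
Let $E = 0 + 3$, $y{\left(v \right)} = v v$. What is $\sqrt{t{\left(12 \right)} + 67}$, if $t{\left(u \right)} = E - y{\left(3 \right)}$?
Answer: $\sqrt{61} \approx 7.8102$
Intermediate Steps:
$y{\left(v \right)} = v^{2}$
$E = 3$
$t{\left(u \right)} = -6$ ($t{\left(u \right)} = 3 - 3^{2} = 3 - 9 = -6$)
$\sqrt{t{\left(12 \right)} + 67} = \sqrt{-6 + 67} = \sqrt{61}$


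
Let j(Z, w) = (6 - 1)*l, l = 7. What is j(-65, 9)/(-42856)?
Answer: -35/42856 ≈ -0.00081669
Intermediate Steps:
j(Z, w) = 35 (j(Z, w) = (6 - 1)*7 = 5*7 = 35)
j(-65, 9)/(-42856) = 35/(-42856) = 35*(-1/42856) = -35/42856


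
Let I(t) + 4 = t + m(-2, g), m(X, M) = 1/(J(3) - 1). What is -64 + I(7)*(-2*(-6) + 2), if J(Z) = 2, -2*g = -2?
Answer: -8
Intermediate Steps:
g = 1 (g = -½*(-2) = 1)
m(X, M) = 1 (m(X, M) = 1/(2 - 1) = 1/1 = 1)
I(t) = -3 + t (I(t) = -4 + (t + 1) = -4 + (1 + t) = -3 + t)
-64 + I(7)*(-2*(-6) + 2) = -64 + (-3 + 7)*(-2*(-6) + 2) = -64 + 4*(12 + 2) = -64 + 4*14 = -64 + 56 = -8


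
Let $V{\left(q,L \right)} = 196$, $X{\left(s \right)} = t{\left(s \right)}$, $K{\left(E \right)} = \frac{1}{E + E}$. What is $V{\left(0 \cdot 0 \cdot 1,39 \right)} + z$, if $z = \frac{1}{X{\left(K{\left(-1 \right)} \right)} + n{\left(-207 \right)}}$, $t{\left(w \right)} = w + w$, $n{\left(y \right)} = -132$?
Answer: $\frac{26067}{133} \approx 195.99$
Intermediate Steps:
$t{\left(w \right)} = 2 w$
$K{\left(E \right)} = \frac{1}{2 E}$
$X{\left(s \right)} = 2 s$
$z = - \frac{1}{133}$ ($z = \frac{1}{2 \frac{1}{2 \left(-1\right)} - 132} = \frac{1}{2 \cdot \frac{1}{2} \left(-1\right) - 132} = \frac{1}{2 \left(- \frac{1}{2}\right) - 132} = \frac{1}{-1 - 132} = \frac{1}{-133} = - \frac{1}{133} \approx -0.0075188$)
$V{\left(0 \cdot 0 \cdot 1,39 \right)} + z = 196 - \frac{1}{133} = \frac{26067}{133}$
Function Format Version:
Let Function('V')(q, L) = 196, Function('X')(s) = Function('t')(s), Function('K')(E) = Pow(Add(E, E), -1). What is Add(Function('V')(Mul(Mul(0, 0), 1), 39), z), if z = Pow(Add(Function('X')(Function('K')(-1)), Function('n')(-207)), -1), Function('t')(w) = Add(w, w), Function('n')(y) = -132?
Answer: Rational(26067, 133) ≈ 195.99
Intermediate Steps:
Function('t')(w) = Mul(2, w)
Function('K')(E) = Mul(Rational(1, 2), Pow(E, -1)) (Function('K')(E) = Pow(Mul(2, E), -1) = Mul(Rational(1, 2), Pow(E, -1)))
Function('X')(s) = Mul(2, s)
z = Rational(-1, 133) (z = Pow(Add(Mul(2, Mul(Rational(1, 2), Pow(-1, -1))), -132), -1) = Pow(Add(Mul(2, Mul(Rational(1, 2), -1)), -132), -1) = Pow(Add(Mul(2, Rational(-1, 2)), -132), -1) = Pow(Add(-1, -132), -1) = Pow(-133, -1) = Rational(-1, 133) ≈ -0.0075188)
Add(Function('V')(Mul(Mul(0, 0), 1), 39), z) = Add(196, Rational(-1, 133)) = Rational(26067, 133)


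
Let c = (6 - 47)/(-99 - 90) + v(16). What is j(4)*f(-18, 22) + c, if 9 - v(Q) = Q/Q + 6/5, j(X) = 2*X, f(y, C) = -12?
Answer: -84089/945 ≈ -88.983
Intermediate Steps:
v(Q) = 34/5 (v(Q) = 9 - (Q/Q + 6/5) = 9 - (1 + 6*(1/5)) = 9 - (1 + 6/5) = 9 - 1*11/5 = 9 - 11/5 = 34/5)
c = 6631/945 (c = (6 - 47)/(-99 - 90) + 34/5 = -41/(-189) + 34/5 = -41*(-1/189) + 34/5 = 41/189 + 34/5 = 6631/945 ≈ 7.0169)
j(4)*f(-18, 22) + c = (2*4)*(-12) + 6631/945 = 8*(-12) + 6631/945 = -96 + 6631/945 = -84089/945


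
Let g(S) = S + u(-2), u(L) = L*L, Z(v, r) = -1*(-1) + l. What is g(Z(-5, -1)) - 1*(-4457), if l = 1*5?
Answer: 4467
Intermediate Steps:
l = 5
Z(v, r) = 6 (Z(v, r) = -1*(-1) + 5 = 1 + 5 = 6)
u(L) = L²
g(S) = 4 + S (g(S) = S + (-2)² = S + 4 = 4 + S)
g(Z(-5, -1)) - 1*(-4457) = (4 + 6) - 1*(-4457) = 10 + 4457 = 4467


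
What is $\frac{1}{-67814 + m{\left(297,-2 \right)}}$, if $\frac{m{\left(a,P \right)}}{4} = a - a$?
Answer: $- \frac{1}{67814} \approx -1.4746 \cdot 10^{-5}$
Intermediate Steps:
$m{\left(a,P \right)} = 0$ ($m{\left(a,P \right)} = 4 \left(a - a\right) = 4 \cdot 0 = 0$)
$\frac{1}{-67814 + m{\left(297,-2 \right)}} = \frac{1}{-67814 + 0} = \frac{1}{-67814} = - \frac{1}{67814}$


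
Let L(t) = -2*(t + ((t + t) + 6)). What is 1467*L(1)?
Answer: -26406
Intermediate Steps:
L(t) = -12 - 6*t (L(t) = -2*(t + (2*t + 6)) = -2*(t + (6 + 2*t)) = -2*(6 + 3*t) = -12 - 6*t)
1467*L(1) = 1467*(-12 - 6*1) = 1467*(-12 - 6) = 1467*(-18) = -26406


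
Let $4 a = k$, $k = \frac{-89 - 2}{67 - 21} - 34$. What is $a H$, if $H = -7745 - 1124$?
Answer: $\frac{14678195}{184} \approx 79773.0$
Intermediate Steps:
$k = - \frac{1655}{46}$ ($k = - \frac{91}{46} - 34 = - \frac{1655}{46} \approx -35.978$)
$H = -8869$
$a = - \frac{1655}{184}$ ($a = \frac{1}{4} \left(- \frac{1655}{46}\right) = - \frac{1655}{184} \approx -8.9946$)
$a H = \left(- \frac{1655}{184}\right) \left(-8869\right) = \frac{14678195}{184}$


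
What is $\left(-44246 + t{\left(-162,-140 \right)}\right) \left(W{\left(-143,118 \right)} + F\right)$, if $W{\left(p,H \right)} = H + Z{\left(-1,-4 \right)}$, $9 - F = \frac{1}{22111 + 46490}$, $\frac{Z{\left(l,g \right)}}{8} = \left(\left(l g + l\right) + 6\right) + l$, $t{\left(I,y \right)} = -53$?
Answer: $- \frac{580440494210}{68601} \approx -8.4611 \cdot 10^{6}$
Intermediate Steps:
$Z{\left(l,g \right)} = 48 + 16 l + 8 g l$ ($Z{\left(l,g \right)} = 8 \left(\left(\left(l g + l\right) + 6\right) + l\right) = 8 \left(\left(\left(g l + l\right) + 6\right) + l\right) = 8 \left(\left(\left(l + g l\right) + 6\right) + l\right) = 8 \left(\left(6 + l + g l\right) + l\right) = 8 \left(6 + 2 l + g l\right) = 48 + 16 l + 8 g l$)
$F = \frac{617408}{68601}$ ($F = 9 - \frac{1}{22111 + 46490} = 9 - \frac{1}{68601} = \frac{617408}{68601} \approx 9.0$)
$W{\left(p,H \right)} = 64 + H$ ($W{\left(p,H \right)} = H + \left(48 + 16 \left(-1\right) + 8 \left(-4\right) \left(-1\right)\right) = H + \left(48 - 16 + 32\right) = H + 64 = 64 + H$)
$\left(-44246 + t{\left(-162,-140 \right)}\right) \left(W{\left(-143,118 \right)} + F\right) = \left(-44246 - 53\right) \left(\left(64 + 118\right) + \frac{617408}{68601}\right) = - 44299 \left(182 + \frac{617408}{68601}\right) = \left(-44299\right) \frac{13102790}{68601} = - \frac{580440494210}{68601}$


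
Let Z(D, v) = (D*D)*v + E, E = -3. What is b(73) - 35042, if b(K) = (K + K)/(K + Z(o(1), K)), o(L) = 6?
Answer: -47271585/1349 ≈ -35042.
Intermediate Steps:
Z(D, v) = -3 + v*D² (Z(D, v) = (D*D)*v - 3 = D²*v - 3 = v*D² - 3 = -3 + v*D²)
b(K) = 2*K/(-3 + 37*K) (b(K) = (K + K)/(K + (-3 + K*6²)) = (2*K)/(K + (-3 + K*36)) = (2*K)/(K + (-3 + 36*K)) = (2*K)/(-3 + 37*K) = 2*K/(-3 + 37*K))
b(73) - 35042 = 2*73/(-3 + 37*73) - 35042 = 2*73/(-3 + 2701) - 35042 = 2*73/2698 - 35042 = 2*73*(1/2698) - 35042 = 73/1349 - 35042 = -47271585/1349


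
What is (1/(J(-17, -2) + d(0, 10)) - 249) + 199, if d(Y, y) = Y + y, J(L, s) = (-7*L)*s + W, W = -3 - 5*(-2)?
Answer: -11051/221 ≈ -50.005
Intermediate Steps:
W = 7 (W = -3 + 10 = 7)
J(L, s) = 7 - 7*L*s (J(L, s) = (-7*L)*s + 7 = -7*L*s + 7 = 7 - 7*L*s)
(1/(J(-17, -2) + d(0, 10)) - 249) + 199 = (1/((7 - 7*(-17)*(-2)) + (0 + 10)) - 249) + 199 = (1/((7 - 238) + 10) - 249) + 199 = (1/(-231 + 10) - 249) + 199 = (1/(-221) - 249) + 199 = (-1/221 - 249) + 199 = -55030/221 + 199 = -11051/221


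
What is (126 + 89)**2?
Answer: 46225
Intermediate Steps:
(126 + 89)**2 = 215**2 = 46225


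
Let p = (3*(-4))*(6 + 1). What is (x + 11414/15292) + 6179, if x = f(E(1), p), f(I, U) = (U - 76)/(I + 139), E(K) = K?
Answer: 330691219/53522 ≈ 6178.6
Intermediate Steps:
p = -84 (p = -12*7 = -84)
f(I, U) = (-76 + U)/(139 + I)
x = -8/7 (x = (-76 - 84)/(139 + 1) = -160/140 = (1/140)*(-160) = -8/7 ≈ -1.1429)
(x + 11414/15292) + 6179 = (-8/7 + 11414/15292) + 6179 = (-8/7 + 11414*(1/15292)) + 6179 = (-8/7 + 5707/7646) + 6179 = -21219/53522 + 6179 = 330691219/53522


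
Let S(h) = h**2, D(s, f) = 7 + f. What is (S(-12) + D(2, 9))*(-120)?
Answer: -19200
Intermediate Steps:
(S(-12) + D(2, 9))*(-120) = ((-12)**2 + (7 + 9))*(-120) = (144 + 16)*(-120) = 160*(-120) = -19200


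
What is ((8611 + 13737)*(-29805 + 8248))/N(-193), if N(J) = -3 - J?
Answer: -240877918/95 ≈ -2.5356e+6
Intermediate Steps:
((8611 + 13737)*(-29805 + 8248))/N(-193) = ((8611 + 13737)*(-29805 + 8248))/(-3 - 1*(-193)) = (22348*(-21557))/(-3 + 193) = -481755836/190 = -481755836*1/190 = -240877918/95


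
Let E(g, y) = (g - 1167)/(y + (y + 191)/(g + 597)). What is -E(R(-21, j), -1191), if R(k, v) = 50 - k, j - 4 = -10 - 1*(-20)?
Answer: -183032/199147 ≈ -0.91908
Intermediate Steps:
j = 14 (j = 4 + (-10 - 1*(-20)) = 4 + (-10 + 20) = 4 + 10 = 14)
E(g, y) = (-1167 + g)/(y + (191 + y)/(597 + g))
-E(R(-21, j), -1191) = -(-696699 + (50 - 1*(-21))**2 - 570*(50 - 1*(-21)))/(191 + 598*(-1191) + (50 - 1*(-21))*(-1191)) = -(-696699 + (50 + 21)**2 - 570*(50 + 21))/(191 - 712218 + (50 + 21)*(-1191)) = -(-696699 + 71**2 - 570*71)/(191 - 712218 + 71*(-1191)) = -(-696699 + 5041 - 40470)/(191 - 712218 - 84561) = -(-732128)/(-796588) = -(-1)*(-732128)/796588 = -1*183032/199147 = -183032/199147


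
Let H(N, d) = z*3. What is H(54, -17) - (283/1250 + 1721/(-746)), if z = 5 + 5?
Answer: 7478783/233125 ≈ 32.081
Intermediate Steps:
z = 10
H(N, d) = 30 (H(N, d) = 10*3 = 30)
H(54, -17) - (283/1250 + 1721/(-746)) = 30 - (283/1250 + 1721/(-746)) = 30 - (283*(1/1250) + 1721*(-1/746)) = 30 - (283/1250 - 1721/746) = 30 - 1*(-485033/233125) = 30 + 485033/233125 = 7478783/233125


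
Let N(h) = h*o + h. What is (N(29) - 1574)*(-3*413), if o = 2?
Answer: 1842393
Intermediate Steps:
N(h) = 3*h (N(h) = h*2 + h = 2*h + h = 3*h)
(N(29) - 1574)*(-3*413) = (3*29 - 1574)*(-3*413) = (87 - 1574)*(-1239) = -1487*(-1239) = 1842393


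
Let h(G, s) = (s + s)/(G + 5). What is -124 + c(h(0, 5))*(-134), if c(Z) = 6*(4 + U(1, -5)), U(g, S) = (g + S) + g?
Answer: -928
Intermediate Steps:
U(g, S) = S + 2*g (U(g, S) = (S + g) + g = S + 2*g)
h(G, s) = 2*s/(5 + G) (h(G, s) = (2*s)/(5 + G) = 2*s/(5 + G))
c(Z) = 6 (c(Z) = 6*(4 + (-5 + 2*1)) = 6*(4 + (-5 + 2)) = 6*(4 - 3) = 6*1 = 6)
-124 + c(h(0, 5))*(-134) = -124 + 6*(-134) = -124 - 804 = -928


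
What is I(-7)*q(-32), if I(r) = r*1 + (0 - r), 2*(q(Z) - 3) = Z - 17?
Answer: 0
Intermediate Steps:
q(Z) = -11/2 + Z/2 (q(Z) = 3 + (Z - 17)/2 = 3 + (-17 + Z)/2 = 3 + (-17/2 + Z/2) = -11/2 + Z/2)
I(r) = 0 (I(r) = r - r = 0)
I(-7)*q(-32) = 0*(-11/2 + (½)*(-32)) = 0*(-11/2 - 16) = 0*(-43/2) = 0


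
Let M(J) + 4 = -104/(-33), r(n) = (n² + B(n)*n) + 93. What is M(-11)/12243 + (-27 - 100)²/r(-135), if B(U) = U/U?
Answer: 28207417/31802067 ≈ 0.88697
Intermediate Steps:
B(U) = 1
r(n) = 93 + n + n² (r(n) = (n² + 1*n) + 93 = (n² + n) + 93 = (n + n²) + 93 = 93 + n + n²)
M(J) = -28/33 (M(J) = -4 - 104/(-33) = -4 - 104*(-1/33) = -4 + 104/33 = -28/33)
M(-11)/12243 + (-27 - 100)²/r(-135) = -28/33/12243 + (-27 - 100)²/(93 - 135 + (-135)²) = -28/33*1/12243 + (-127)²/(93 - 135 + 18225) = -4/57717 + 16129/18183 = 28207417/31802067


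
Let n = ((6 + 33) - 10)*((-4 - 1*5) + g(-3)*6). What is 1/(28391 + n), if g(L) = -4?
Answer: 1/27434 ≈ 3.6451e-5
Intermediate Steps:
n = -957 (n = ((6 + 33) - 10)*((-4 - 1*5) - 4*6) = (39 - 10)*((-4 - 5) - 24) = 29*(-9 - 24) = 29*(-33) = -957)
1/(28391 + n) = 1/(28391 - 957) = 1/27434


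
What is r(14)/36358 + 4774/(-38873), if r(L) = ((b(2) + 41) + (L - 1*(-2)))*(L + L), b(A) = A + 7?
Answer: -7266842/100953181 ≈ -0.071982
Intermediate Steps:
b(A) = 7 + A
r(L) = 2*L*(52 + L) (r(L) = (((7 + 2) + 41) + (L - 1*(-2)))*(L + L) = ((9 + 41) + (L + 2))*(2*L) = (50 + (2 + L))*(2*L) = (52 + L)*(2*L) = 2*L*(52 + L))
r(14)/36358 + 4774/(-38873) = (2*14*(52 + 14))/36358 + 4774/(-38873) = (2*14*66)*(1/36358) + 4774*(-1/38873) = 1848*(1/36358) - 4774/38873 = 132/2597 - 4774/38873 = -7266842/100953181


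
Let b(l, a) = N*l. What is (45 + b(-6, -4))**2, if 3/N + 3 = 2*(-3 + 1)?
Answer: 110889/49 ≈ 2263.0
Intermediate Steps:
N = -3/7 (N = 3/(-3 + 2*(-3 + 1)) = 3/(-3 + 2*(-2)) = 3/(-3 - 4) = 3/(-7) = 3*(-1/7) = -3/7 ≈ -0.42857)
b(l, a) = -3*l/7
(45 + b(-6, -4))**2 = (45 - 3/7*(-6))**2 = (45 + 18/7)**2 = (333/7)**2 = 110889/49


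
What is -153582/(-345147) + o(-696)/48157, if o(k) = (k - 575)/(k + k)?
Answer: 311992061165/701114295696 ≈ 0.44499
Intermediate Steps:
o(k) = (-575 + k)/(2*k) (o(k) = (-575 + k)/((2*k)) = (-575 + k)*(1/(2*k)) = (-575 + k)/(2*k))
-153582/(-345147) + o(-696)/48157 = -153582/(-345147) + ((1/2)*(-575 - 696)/(-696))/48157 = -153582*(-1/345147) + ((1/2)*(-1/696)*(-1271))*(1/48157) = 4654/10459 + (1271/1392)*(1/48157) = 4654/10459 + 1271/67034544 = 311992061165/701114295696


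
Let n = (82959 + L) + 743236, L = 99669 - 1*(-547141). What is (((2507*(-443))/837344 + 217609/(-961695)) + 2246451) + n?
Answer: 427880480679409327/115038505440 ≈ 3.7195e+6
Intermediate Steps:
L = 646810 (L = 99669 + 547141 = 646810)
n = 1473005 (n = (82959 + 646810) + 743236 = 729769 + 743236 = 1473005)
(((2507*(-443))/837344 + 217609/(-961695)) + 2246451) + n = (((2507*(-443))/837344 + 217609/(-961695)) + 2246451) + 1473005 = ((-1110601*1/837344 + 217609*(-1/961695)) + 2246451) + 1473005 = ((-1110601/837344 - 31087/137385) + 2246451) + 1473005 = (-178610431313/115038505440 + 2246451) + 1473005 = 258428186973762127/115038505440 + 1473005 = 427880480679409327/115038505440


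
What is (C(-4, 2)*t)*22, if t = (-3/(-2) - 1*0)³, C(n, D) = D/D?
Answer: 297/4 ≈ 74.250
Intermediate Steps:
C(n, D) = 1
t = 27/8 (t = (-3*(-½) + 0)³ = (3/2 + 0)³ = (3/2)³ = 27/8 ≈ 3.3750)
(C(-4, 2)*t)*22 = (1*(27/8))*22 = (27/8)*22 = 297/4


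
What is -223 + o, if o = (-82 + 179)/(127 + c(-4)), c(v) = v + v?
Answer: -26440/119 ≈ -222.18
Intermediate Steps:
c(v) = 2*v
o = 97/119 (o = (-82 + 179)/(127 + 2*(-4)) = 97/(127 - 8) = 97/119 ≈ 0.81513)
-223 + o = -223 + 97/119 = -26440/119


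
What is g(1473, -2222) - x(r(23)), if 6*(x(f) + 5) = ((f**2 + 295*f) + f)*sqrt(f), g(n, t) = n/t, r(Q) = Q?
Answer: 9637/2222 - 7337*sqrt(23)/6 ≈ -5860.2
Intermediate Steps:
x(f) = -5 + sqrt(f)*(f**2 + 296*f)/6 (x(f) = -5 + (((f**2 + 295*f) + f)*sqrt(f))/6 = -5 + ((f**2 + 296*f)*sqrt(f))/6 = -5 + (sqrt(f)*(f**2 + 296*f))/6 = -5 + sqrt(f)*(f**2 + 296*f)/6)
g(1473, -2222) - x(r(23)) = 1473/(-2222) - (-5 + 23**(5/2)/6 + 148*23**(3/2)/3) = 1473*(-1/2222) - (-5 + (529*sqrt(23))/6 + 148*(23*sqrt(23))/3) = -1473/2222 - (-5 + 529*sqrt(23)/6 + 3404*sqrt(23)/3) = -1473/2222 - (-5 + 7337*sqrt(23)/6) = -1473/2222 + (5 - 7337*sqrt(23)/6) = 9637/2222 - 7337*sqrt(23)/6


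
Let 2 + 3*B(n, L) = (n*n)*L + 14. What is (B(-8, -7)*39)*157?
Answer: -889876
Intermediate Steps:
B(n, L) = 4 + L*n**2/3 (B(n, L) = -2/3 + ((n*n)*L + 14)/3 = -2/3 + (n**2*L + 14)/3 = -2/3 + (L*n**2 + 14)/3 = -2/3 + (14 + L*n**2)/3 = -2/3 + (14/3 + L*n**2/3) = 4 + L*n**2/3)
(B(-8, -7)*39)*157 = ((4 + (1/3)*(-7)*(-8)**2)*39)*157 = ((4 + (1/3)*(-7)*64)*39)*157 = ((4 - 448/3)*39)*157 = -436/3*39*157 = -5668*157 = -889876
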